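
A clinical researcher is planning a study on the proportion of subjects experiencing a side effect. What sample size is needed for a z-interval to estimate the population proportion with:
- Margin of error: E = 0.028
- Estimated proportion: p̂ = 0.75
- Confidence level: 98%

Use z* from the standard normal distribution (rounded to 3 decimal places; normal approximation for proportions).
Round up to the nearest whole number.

Using z* for proportion z-interval (normal approximation).

For 98% confidence, z* = 2.326 (from standard normal table)

Sample size formula for proportion z-interval: n = z*²p̂(1-p̂)/E²

n = 2.326² × 0.75 × 0.25 / 0.028²
  = 5.410276 × 0.1875 / 0.000784
  = 1293.9117

Round up to the nearest whole number: n = 1294

1294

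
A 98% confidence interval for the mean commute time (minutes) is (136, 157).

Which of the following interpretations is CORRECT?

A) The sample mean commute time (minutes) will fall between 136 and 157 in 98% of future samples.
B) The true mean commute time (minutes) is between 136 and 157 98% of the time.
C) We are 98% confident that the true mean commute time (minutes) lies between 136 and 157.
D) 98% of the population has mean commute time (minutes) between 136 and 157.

A confidence interval represents our confidence in the procedure, not a probability statement about the parameter.

Key concept: If we repeated this sampling process many times and computed a 98% CI each time, about 98% of those intervals would contain the true population parameter.

For this specific interval (136, 157):
- Midpoint (point estimate): 146.5
- Margin of error: 10.5

The correct interpretation is the one stating confidence that the true parameter lies in the interval — option C.

C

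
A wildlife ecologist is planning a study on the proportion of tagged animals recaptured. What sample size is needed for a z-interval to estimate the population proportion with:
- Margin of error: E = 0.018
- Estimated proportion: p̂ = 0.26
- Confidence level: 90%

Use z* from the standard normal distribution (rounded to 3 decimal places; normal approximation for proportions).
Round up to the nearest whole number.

Using z* for proportion z-interval (normal approximation).

For 90% confidence, z* = 1.645 (from standard normal table)

Sample size formula for proportion z-interval: n = z*²p̂(1-p̂)/E²

n = 1.645² × 0.26 × 0.74 / 0.018²
  = 2.706025 × 0.1924 / 0.000324
  = 1606.9111

Round up to the nearest whole number: n = 1607

1607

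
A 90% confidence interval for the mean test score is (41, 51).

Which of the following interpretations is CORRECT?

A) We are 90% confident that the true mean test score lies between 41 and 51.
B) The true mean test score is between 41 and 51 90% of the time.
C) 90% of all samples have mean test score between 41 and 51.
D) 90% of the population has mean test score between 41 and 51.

A confidence interval represents our confidence in the procedure, not a probability statement about the parameter.

Key concept: If we repeated this sampling process many times and computed a 90% CI each time, about 90% of those intervals would contain the true population parameter.

For this specific interval (41, 51):
- Midpoint (point estimate): 46
- Margin of error: 5

The correct interpretation is the one stating confidence that the true parameter lies in the interval — option A.

A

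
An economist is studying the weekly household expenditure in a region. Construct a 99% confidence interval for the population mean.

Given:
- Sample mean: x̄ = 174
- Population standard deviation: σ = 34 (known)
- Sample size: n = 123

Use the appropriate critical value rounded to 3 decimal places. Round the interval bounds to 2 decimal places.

The population standard deviation σ is known, so use a z-interval (standard normal critical value).

For 99% confidence, z* = 2.576 (from standard normal table)

Standard error: SE = σ/√n = 34/√123 = 3.065677

Margin of error: E = z* × SE = 2.576 × 3.065677 = 7.8972

Z-interval: x̄ ± E = 174 ± 7.8972 = (166.1028, 181.8972)

Rounded to 2 decimal places:

(166.10, 181.90)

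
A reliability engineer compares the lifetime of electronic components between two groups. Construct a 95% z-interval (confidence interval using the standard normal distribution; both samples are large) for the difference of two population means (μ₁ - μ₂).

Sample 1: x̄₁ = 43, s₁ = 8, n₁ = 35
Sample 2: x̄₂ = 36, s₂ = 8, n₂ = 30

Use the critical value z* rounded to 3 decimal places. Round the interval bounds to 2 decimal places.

Both samples are large (n₁ = 35 ≥ 30, n₂ = 30 ≥ 30), so a z-interval for the difference of means applies.

Point estimate: x̄₁ - x̄₂ = 43 - 36 = 7

Standard error: SE = √(s₁²/n₁ + s₂²/n₂)
= √(8²/35 + 8²/30)
= √(1.828571 + 2.133333)
= 1.990453

For 95% confidence, z* = 1.96 (from standard normal table)
Margin of error: E = z* × SE = 1.96 × 1.990453 = 3.9013

Z-interval: (x̄₁ - x̄₂) ± E = 7 ± 3.9013 = (3.0987, 10.9013)

Rounded to 2 decimal places:

(3.10, 10.90)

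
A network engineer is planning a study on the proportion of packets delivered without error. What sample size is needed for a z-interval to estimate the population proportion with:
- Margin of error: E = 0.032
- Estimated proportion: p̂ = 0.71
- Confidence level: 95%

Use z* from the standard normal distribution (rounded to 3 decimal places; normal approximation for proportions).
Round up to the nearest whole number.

Using z* for proportion z-interval (normal approximation).

For 95% confidence, z* = 1.96 (from standard normal table)

Sample size formula for proportion z-interval: n = z*²p̂(1-p̂)/E²

n = 1.96² × 0.71 × 0.29 / 0.032²
  = 3.8416 × 0.2059 / 0.001024
  = 772.4467

Round up to the nearest whole number: n = 773

773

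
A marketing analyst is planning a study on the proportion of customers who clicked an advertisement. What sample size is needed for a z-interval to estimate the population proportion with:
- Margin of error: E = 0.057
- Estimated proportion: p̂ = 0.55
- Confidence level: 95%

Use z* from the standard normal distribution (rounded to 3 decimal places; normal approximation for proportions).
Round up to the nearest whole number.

Using z* for proportion z-interval (normal approximation).

For 95% confidence, z* = 1.96 (from standard normal table)

Sample size formula for proportion z-interval: n = z*²p̂(1-p̂)/E²

n = 1.96² × 0.55 × 0.45 / 0.057²
  = 3.8416 × 0.2475 / 0.003249
  = 292.6427

Round up to the nearest whole number: n = 293

293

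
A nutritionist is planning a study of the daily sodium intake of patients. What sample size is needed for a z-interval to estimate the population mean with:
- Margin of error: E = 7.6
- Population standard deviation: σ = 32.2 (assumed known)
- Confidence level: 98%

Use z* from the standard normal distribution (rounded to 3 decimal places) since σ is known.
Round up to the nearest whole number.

Using z* since population σ is known (z-interval formula).

For 98% confidence, z* = 2.326 (from standard normal table)

Sample size formula for z-interval: n = (z*σ/E)²

n = (2.326 × 32.2 / 7.6)²
  = (9.854895)²
  = 97.1190

Round up to the nearest whole number: n = 98

98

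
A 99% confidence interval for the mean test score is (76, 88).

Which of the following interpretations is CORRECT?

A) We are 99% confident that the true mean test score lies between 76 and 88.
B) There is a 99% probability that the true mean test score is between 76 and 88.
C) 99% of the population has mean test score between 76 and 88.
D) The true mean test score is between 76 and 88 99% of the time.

A confidence interval represents our confidence in the procedure, not a probability statement about the parameter.

Key concept: If we repeated this sampling process many times and computed a 99% CI each time, about 99% of those intervals would contain the true population parameter.

For this specific interval (76, 88):
- Midpoint (point estimate): 82
- Margin of error: 6

The correct interpretation is the one stating confidence that the true parameter lies in the interval — option A.

A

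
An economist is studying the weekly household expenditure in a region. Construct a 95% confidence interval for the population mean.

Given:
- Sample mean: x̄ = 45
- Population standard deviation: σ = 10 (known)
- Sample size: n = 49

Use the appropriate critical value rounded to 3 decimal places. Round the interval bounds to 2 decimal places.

The population standard deviation σ is known, so use a z-interval (standard normal critical value).

For 95% confidence, z* = 1.96 (from standard normal table)

Standard error: SE = σ/√n = 10/√49 = 1.428571

Margin of error: E = z* × SE = 1.96 × 1.428571 = 2.8000

Z-interval: x̄ ± E = 45 ± 2.8000 = (42.2000, 47.8000)

Rounded to 2 decimal places:

(42.20, 47.80)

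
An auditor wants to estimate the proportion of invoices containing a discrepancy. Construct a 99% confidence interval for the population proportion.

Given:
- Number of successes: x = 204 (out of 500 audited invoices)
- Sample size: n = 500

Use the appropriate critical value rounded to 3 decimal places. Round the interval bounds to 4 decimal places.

Sample proportion: p̂ = 204/500 = 0.408000

Check conditions for normal approximation:
  np̂ = 204 ≥ 10 ✓
  n(1-p̂) = 296 ≥ 10 ✓

The sample is large enough, so use a z-interval (normal approximation) for the proportion.

For 99% confidence, z* = 2.576 (from standard normal table)

Standard error: SE = √(p̂(1-p̂)/n) = √(0.408000×0.592000/500) = 0.02197890

Margin of error: E = z* × SE = 2.576 × 0.02197890 = 0.056618

Z-interval: p̂ ± E = 0.408000 ± 0.056618 = (0.351382, 0.464618)

Rounded to 4 decimal places:

(0.3514, 0.4646)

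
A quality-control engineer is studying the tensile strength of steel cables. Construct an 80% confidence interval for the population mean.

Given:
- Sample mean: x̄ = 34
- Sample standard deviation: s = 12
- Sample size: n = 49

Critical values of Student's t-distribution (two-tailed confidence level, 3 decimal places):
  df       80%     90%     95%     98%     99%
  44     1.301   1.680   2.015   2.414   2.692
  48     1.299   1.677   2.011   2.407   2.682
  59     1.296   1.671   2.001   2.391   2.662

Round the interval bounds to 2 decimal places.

The population standard deviation σ is unknown (only the sample standard deviation s is given), so use a t-interval with df = n - 1 = 49 - 1 = 48.

For 80% confidence with df = 48, t* = 1.299 (from t-table)

Standard error: SE = s/√n = 12/√49 = 1.714286

Margin of error: E = t* × SE = 1.299 × 1.714286 = 2.2269

T-interval: x̄ ± E = 34 ± 2.2269 = (31.7731, 36.2269)

Rounded to 2 decimal places:

(31.77, 36.23)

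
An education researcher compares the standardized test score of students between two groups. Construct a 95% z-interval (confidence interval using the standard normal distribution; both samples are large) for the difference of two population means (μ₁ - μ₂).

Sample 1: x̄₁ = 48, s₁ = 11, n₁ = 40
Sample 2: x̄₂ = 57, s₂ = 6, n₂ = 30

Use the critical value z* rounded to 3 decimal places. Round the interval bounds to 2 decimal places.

Both samples are large (n₁ = 40 ≥ 30, n₂ = 30 ≥ 30), so a z-interval for the difference of means applies.

Point estimate: x̄₁ - x̄₂ = 48 - 57 = -9

Standard error: SE = √(s₁²/n₁ + s₂²/n₂)
= √(11²/40 + 6²/30)
= √(3.025000 + 1.200000)
= 2.055480

For 95% confidence, z* = 1.96 (from standard normal table)
Margin of error: E = z* × SE = 1.96 × 2.055480 = 4.0287

Z-interval: (x̄₁ - x̄₂) ± E = -9 ± 4.0287 = (-13.0287, -4.9713)

Rounded to 2 decimal places:

(-13.03, -4.97)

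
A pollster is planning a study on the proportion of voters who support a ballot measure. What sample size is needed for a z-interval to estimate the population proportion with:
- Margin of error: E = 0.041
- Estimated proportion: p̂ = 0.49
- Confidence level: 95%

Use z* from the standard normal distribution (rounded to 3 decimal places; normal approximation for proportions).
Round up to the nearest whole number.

Using z* for proportion z-interval (normal approximation).

For 95% confidence, z* = 1.96 (from standard normal table)

Sample size formula for proportion z-interval: n = z*²p̂(1-p̂)/E²

n = 1.96² × 0.49 × 0.51 / 0.041²
  = 3.8416 × 0.2499 / 0.001681
  = 571.0981

Round up to the nearest whole number: n = 572

572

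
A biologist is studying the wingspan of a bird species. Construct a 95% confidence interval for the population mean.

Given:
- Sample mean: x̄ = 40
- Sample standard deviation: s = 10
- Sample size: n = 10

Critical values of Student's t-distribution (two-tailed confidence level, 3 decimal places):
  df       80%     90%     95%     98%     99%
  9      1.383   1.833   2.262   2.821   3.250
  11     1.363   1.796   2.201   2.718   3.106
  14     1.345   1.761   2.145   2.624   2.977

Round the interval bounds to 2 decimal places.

The population standard deviation σ is unknown (only the sample standard deviation s is given), so use a t-interval with df = n - 1 = 10 - 1 = 9.

For 95% confidence with df = 9, t* = 2.262 (from t-table)

Standard error: SE = s/√n = 10/√10 = 3.162278

Margin of error: E = t* × SE = 2.262 × 3.162278 = 7.1531

T-interval: x̄ ± E = 40 ± 7.1531 = (32.8469, 47.1531)

Rounded to 2 decimal places:

(32.85, 47.15)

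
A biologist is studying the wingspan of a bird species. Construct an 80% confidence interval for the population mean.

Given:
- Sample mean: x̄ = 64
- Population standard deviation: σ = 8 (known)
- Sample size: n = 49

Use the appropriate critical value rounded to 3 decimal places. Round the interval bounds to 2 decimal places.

The population standard deviation σ is known, so use a z-interval (standard normal critical value).

For 80% confidence, z* = 1.282 (from standard normal table)

Standard error: SE = σ/√n = 8/√49 = 1.142857

Margin of error: E = z* × SE = 1.282 × 1.142857 = 1.4651

Z-interval: x̄ ± E = 64 ± 1.4651 = (62.5349, 65.4651)

Rounded to 2 decimal places:

(62.53, 65.47)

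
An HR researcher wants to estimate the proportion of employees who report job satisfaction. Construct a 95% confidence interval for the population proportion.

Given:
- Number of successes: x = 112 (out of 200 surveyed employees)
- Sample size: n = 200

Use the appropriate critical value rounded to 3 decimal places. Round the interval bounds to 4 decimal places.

Sample proportion: p̂ = 112/200 = 0.560000

Check conditions for normal approximation:
  np̂ = 112 ≥ 10 ✓
  n(1-p̂) = 88 ≥ 10 ✓

The sample is large enough, so use a z-interval (normal approximation) for the proportion.

For 95% confidence, z* = 1.96 (from standard normal table)

Standard error: SE = √(p̂(1-p̂)/n) = √(0.560000×0.440000/200) = 0.03509986

Margin of error: E = z* × SE = 1.96 × 0.03509986 = 0.068796

Z-interval: p̂ ± E = 0.560000 ± 0.068796 = (0.491204, 0.628796)

Rounded to 4 decimal places:

(0.4912, 0.6288)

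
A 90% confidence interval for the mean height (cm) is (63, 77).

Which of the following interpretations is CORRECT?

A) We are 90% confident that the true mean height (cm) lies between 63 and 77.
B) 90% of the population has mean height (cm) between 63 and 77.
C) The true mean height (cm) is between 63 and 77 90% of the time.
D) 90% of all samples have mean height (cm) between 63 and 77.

A confidence interval represents our confidence in the procedure, not a probability statement about the parameter.

Key concept: If we repeated this sampling process many times and computed a 90% CI each time, about 90% of those intervals would contain the true population parameter.

For this specific interval (63, 77):
- Midpoint (point estimate): 70
- Margin of error: 7

The correct interpretation is the one stating confidence that the true parameter lies in the interval — option A.

A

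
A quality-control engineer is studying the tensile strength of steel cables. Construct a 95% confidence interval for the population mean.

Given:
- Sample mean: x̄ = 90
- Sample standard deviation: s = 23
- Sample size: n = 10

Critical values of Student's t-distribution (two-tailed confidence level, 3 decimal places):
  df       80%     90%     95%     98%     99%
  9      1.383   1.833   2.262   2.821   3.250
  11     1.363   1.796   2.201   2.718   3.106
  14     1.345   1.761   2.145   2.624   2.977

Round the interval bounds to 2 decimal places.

The population standard deviation σ is unknown (only the sample standard deviation s is given), so use a t-interval with df = n - 1 = 10 - 1 = 9.

For 95% confidence with df = 9, t* = 2.262 (from t-table)

Standard error: SE = s/√n = 23/√10 = 7.273239

Margin of error: E = t* × SE = 2.262 × 7.273239 = 16.4521

T-interval: x̄ ± E = 90 ± 16.4521 = (73.5479, 106.4521)

Rounded to 2 decimal places:

(73.55, 106.45)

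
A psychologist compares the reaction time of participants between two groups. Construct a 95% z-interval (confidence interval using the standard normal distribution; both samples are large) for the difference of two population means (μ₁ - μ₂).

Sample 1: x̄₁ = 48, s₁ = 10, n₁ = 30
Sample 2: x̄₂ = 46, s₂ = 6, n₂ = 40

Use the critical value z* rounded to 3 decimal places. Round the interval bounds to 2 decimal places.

Both samples are large (n₁ = 30 ≥ 30, n₂ = 40 ≥ 30), so a z-interval for the difference of means applies.

Point estimate: x̄₁ - x̄₂ = 48 - 46 = 2

Standard error: SE = √(s₁²/n₁ + s₂²/n₂)
= √(10²/30 + 6²/40)
= √(3.333333 + 0.900000)
= 2.057507

For 95% confidence, z* = 1.96 (from standard normal table)
Margin of error: E = z* × SE = 1.96 × 2.057507 = 4.0327

Z-interval: (x̄₁ - x̄₂) ± E = 2 ± 4.0327 = (-2.0327, 6.0327)

Rounded to 2 decimal places:

(-2.03, 6.03)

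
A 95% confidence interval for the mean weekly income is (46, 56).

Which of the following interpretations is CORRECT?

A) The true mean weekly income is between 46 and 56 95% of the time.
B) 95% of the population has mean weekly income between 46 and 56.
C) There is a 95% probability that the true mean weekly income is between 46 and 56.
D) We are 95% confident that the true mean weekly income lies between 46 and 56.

A confidence interval represents our confidence in the procedure, not a probability statement about the parameter.

Key concept: If we repeated this sampling process many times and computed a 95% CI each time, about 95% of those intervals would contain the true population parameter.

For this specific interval (46, 56):
- Midpoint (point estimate): 51
- Margin of error: 5

The correct interpretation is the one stating confidence that the true parameter lies in the interval — option D.

D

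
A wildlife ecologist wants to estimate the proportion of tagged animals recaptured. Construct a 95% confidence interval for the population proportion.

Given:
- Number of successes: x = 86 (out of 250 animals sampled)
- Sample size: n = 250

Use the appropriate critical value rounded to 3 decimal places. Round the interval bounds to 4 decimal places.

Sample proportion: p̂ = 86/250 = 0.344000

Check conditions for normal approximation:
  np̂ = 86 ≥ 10 ✓
  n(1-p̂) = 164 ≥ 10 ✓

The sample is large enough, so use a z-interval (normal approximation) for the proportion.

For 95% confidence, z* = 1.96 (from standard normal table)

Standard error: SE = √(p̂(1-p̂)/n) = √(0.344000×0.656000/250) = 0.03004423

Margin of error: E = z* × SE = 1.96 × 0.03004423 = 0.058887

Z-interval: p̂ ± E = 0.344000 ± 0.058887 = (0.285113, 0.402887)

Rounded to 4 decimal places:

(0.2851, 0.4029)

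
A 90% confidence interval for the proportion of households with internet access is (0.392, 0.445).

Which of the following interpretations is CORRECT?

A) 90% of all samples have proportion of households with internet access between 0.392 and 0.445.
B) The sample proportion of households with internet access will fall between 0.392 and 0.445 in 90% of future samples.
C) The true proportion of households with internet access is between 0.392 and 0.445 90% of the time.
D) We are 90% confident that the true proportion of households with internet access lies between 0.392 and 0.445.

A confidence interval represents our confidence in the procedure, not a probability statement about the parameter.

Key concept: If we repeated this sampling process many times and computed a 90% CI each time, about 90% of those intervals would contain the true population parameter.

For this specific interval (0.392, 0.445):
- Midpoint (point estimate): 0.4185
- Margin of error: 0.0265

The correct interpretation is the one stating confidence that the true parameter lies in the interval — option D.

D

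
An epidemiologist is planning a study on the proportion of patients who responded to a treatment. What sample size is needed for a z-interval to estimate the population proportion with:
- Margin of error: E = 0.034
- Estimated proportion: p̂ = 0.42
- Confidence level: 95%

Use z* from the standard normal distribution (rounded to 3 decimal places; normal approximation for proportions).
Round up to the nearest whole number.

Using z* for proportion z-interval (normal approximation).

For 95% confidence, z* = 1.96 (from standard normal table)

Sample size formula for proportion z-interval: n = z*²p̂(1-p̂)/E²

n = 1.96² × 0.42 × 0.58 / 0.034²
  = 3.8416 × 0.2436 / 0.001156
  = 809.5275

Round up to the nearest whole number: n = 810

810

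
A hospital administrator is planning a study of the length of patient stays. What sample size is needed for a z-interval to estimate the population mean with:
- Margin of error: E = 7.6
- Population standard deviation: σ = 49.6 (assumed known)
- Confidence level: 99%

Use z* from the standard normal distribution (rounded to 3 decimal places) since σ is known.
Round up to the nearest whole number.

Using z* since population σ is known (z-interval formula).

For 99% confidence, z* = 2.576 (from standard normal table)

Sample size formula for z-interval: n = (z*σ/E)²

n = (2.576 × 49.6 / 7.6)²
  = (16.811789)²
  = 282.6363

Round up to the nearest whole number: n = 283

283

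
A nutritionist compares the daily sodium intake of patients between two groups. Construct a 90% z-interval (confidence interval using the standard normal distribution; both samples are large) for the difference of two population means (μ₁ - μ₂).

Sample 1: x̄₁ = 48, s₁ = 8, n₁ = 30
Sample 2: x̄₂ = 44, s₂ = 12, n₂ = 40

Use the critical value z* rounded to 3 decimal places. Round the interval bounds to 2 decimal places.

Both samples are large (n₁ = 30 ≥ 30, n₂ = 40 ≥ 30), so a z-interval for the difference of means applies.

Point estimate: x̄₁ - x̄₂ = 48 - 44 = 4

Standard error: SE = √(s₁²/n₁ + s₂²/n₂)
= √(8²/30 + 12²/40)
= √(2.133333 + 3.600000)
= 2.394438

For 90% confidence, z* = 1.645 (from standard normal table)
Margin of error: E = z* × SE = 1.645 × 2.394438 = 3.9389

Z-interval: (x̄₁ - x̄₂) ± E = 4 ± 3.9389 = (0.0611, 7.9389)

Rounded to 2 decimal places:

(0.06, 7.94)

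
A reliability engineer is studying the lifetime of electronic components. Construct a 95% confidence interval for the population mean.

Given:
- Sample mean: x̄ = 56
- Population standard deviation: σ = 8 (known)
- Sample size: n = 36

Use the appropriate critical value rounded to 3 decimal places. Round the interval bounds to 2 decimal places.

The population standard deviation σ is known, so use a z-interval (standard normal critical value).

For 95% confidence, z* = 1.96 (from standard normal table)

Standard error: SE = σ/√n = 8/√36 = 1.333333

Margin of error: E = z* × SE = 1.96 × 1.333333 = 2.6133

Z-interval: x̄ ± E = 56 ± 2.6133 = (53.3867, 58.6133)

Rounded to 2 decimal places:

(53.39, 58.61)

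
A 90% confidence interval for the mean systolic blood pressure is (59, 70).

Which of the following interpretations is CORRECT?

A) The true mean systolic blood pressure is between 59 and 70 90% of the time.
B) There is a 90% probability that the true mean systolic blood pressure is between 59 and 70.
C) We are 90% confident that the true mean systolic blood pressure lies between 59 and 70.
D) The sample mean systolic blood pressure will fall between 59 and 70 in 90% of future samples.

A confidence interval represents our confidence in the procedure, not a probability statement about the parameter.

Key concept: If we repeated this sampling process many times and computed a 90% CI each time, about 90% of those intervals would contain the true population parameter.

For this specific interval (59, 70):
- Midpoint (point estimate): 64.5
- Margin of error: 5.5

The correct interpretation is the one stating confidence that the true parameter lies in the interval — option C.

C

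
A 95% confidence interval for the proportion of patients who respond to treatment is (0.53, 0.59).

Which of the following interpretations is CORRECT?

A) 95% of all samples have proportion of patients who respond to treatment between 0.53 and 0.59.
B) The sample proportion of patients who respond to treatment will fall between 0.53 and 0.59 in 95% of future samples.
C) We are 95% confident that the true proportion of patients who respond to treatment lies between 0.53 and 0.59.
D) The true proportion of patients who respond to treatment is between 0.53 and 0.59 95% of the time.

A confidence interval represents our confidence in the procedure, not a probability statement about the parameter.

Key concept: If we repeated this sampling process many times and computed a 95% CI each time, about 95% of those intervals would contain the true population parameter.

For this specific interval (0.53, 0.59):
- Midpoint (point estimate): 0.56
- Margin of error: 0.03

The correct interpretation is the one stating confidence that the true parameter lies in the interval — option C.

C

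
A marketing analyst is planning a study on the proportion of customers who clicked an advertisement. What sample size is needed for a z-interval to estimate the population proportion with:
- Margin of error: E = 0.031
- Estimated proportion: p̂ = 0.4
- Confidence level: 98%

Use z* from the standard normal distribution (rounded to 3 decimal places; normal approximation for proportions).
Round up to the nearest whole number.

Using z* for proportion z-interval (normal approximation).

For 98% confidence, z* = 2.326 (from standard normal table)

Sample size formula for proportion z-interval: n = z*²p̂(1-p̂)/E²

n = 2.326² × 0.4 × 0.6 / 0.031²
  = 5.410276 × 0.24 / 0.000961
  = 1351.1615

Round up to the nearest whole number: n = 1352

1352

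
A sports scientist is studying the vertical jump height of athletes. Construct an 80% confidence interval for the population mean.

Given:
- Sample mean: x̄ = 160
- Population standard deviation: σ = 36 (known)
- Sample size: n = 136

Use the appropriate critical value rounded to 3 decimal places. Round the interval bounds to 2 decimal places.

The population standard deviation σ is known, so use a z-interval (standard normal critical value).

For 80% confidence, z* = 1.282 (from standard normal table)

Standard error: SE = σ/√n = 36/√136 = 3.086975

Margin of error: E = z* × SE = 1.282 × 3.086975 = 3.9575

Z-interval: x̄ ± E = 160 ± 3.9575 = (156.0425, 163.9575)

Rounded to 2 decimal places:

(156.04, 163.96)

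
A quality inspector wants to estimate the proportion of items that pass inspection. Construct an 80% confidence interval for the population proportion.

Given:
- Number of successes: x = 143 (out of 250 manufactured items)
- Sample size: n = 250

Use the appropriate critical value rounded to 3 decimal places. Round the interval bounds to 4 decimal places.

Sample proportion: p̂ = 143/250 = 0.572000

Check conditions for normal approximation:
  np̂ = 143 ≥ 10 ✓
  n(1-p̂) = 107 ≥ 10 ✓

The sample is large enough, so use a z-interval (normal approximation) for the proportion.

For 80% confidence, z* = 1.282 (from standard normal table)

Standard error: SE = √(p̂(1-p̂)/n) = √(0.572000×0.428000/250) = 0.03129319

Margin of error: E = z* × SE = 1.282 × 0.03129319 = 0.040118

Z-interval: p̂ ± E = 0.572000 ± 0.040118 = (0.531882, 0.612118)

Rounded to 4 decimal places:

(0.5319, 0.6121)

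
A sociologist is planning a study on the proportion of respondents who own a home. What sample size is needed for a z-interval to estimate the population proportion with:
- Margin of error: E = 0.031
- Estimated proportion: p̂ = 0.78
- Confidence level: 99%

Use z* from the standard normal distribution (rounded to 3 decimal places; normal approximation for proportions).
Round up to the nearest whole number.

Using z* for proportion z-interval (normal approximation).

For 99% confidence, z* = 2.576 (from standard normal table)

Sample size formula for proportion z-interval: n = z*²p̂(1-p̂)/E²

n = 2.576² × 0.78 × 0.22 / 0.031²
  = 6.635776 × 0.1716 / 0.000961
  = 1184.9107

Round up to the nearest whole number: n = 1185

1185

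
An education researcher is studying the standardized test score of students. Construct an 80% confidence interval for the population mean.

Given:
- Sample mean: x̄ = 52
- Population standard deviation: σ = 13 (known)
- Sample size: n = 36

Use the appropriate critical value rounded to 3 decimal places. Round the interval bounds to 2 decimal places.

The population standard deviation σ is known, so use a z-interval (standard normal critical value).

For 80% confidence, z* = 1.282 (from standard normal table)

Standard error: SE = σ/√n = 13/√36 = 2.166667

Margin of error: E = z* × SE = 1.282 × 2.166667 = 2.7777

Z-interval: x̄ ± E = 52 ± 2.7777 = (49.2223, 54.7777)

Rounded to 2 decimal places:

(49.22, 54.78)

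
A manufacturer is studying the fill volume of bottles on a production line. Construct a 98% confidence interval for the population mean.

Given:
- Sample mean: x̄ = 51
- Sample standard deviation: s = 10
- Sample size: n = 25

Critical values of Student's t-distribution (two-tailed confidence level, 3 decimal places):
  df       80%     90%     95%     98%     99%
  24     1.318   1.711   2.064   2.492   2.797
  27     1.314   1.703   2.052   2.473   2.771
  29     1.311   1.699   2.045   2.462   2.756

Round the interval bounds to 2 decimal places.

The population standard deviation σ is unknown (only the sample standard deviation s is given), so use a t-interval with df = n - 1 = 25 - 1 = 24.

For 98% confidence with df = 24, t* = 2.492 (from t-table)

Standard error: SE = s/√n = 10/√25 = 2.000000

Margin of error: E = t* × SE = 2.492 × 2.000000 = 4.9840

T-interval: x̄ ± E = 51 ± 4.9840 = (46.0160, 55.9840)

Rounded to 2 decimal places:

(46.02, 55.98)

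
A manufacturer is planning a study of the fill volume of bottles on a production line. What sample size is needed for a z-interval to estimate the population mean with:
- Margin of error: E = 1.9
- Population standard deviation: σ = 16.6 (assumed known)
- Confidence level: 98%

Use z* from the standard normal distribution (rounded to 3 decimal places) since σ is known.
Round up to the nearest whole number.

Using z* since population σ is known (z-interval formula).

For 98% confidence, z* = 2.326 (from standard normal table)

Sample size formula for z-interval: n = (z*σ/E)²

n = (2.326 × 16.6 / 1.9)²
  = (20.321895)²
  = 412.9794

Round up to the nearest whole number: n = 413

413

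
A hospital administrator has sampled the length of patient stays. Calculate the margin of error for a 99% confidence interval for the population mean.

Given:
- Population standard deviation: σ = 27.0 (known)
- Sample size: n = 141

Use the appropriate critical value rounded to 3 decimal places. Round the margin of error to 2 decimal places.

The population standard deviation σ is known, so use the z-interval margin of error formula.

For 99% confidence, z* = 2.576 (from standard normal table)

Margin of error formula for z-interval: E = z* × σ/√n

E = 2.576 × 27.0/√141
  = 2.576 × 2.273810
  = 5.8573

Rounded to 2 decimal places:

5.86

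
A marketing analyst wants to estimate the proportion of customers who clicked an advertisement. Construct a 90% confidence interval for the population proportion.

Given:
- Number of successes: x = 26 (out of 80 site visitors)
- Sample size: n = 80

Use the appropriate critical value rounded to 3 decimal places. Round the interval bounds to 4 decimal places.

Sample proportion: p̂ = 26/80 = 0.325000

Check conditions for normal approximation:
  np̂ = 26 ≥ 10 ✓
  n(1-p̂) = 54 ≥ 10 ✓

The sample is large enough, so use a z-interval (normal approximation) for the proportion.

For 90% confidence, z* = 1.645 (from standard normal table)

Standard error: SE = √(p̂(1-p̂)/n) = √(0.325000×0.675000/80) = 0.05236590

Margin of error: E = z* × SE = 1.645 × 0.05236590 = 0.086142

Z-interval: p̂ ± E = 0.325000 ± 0.086142 = (0.238858, 0.411142)

Rounded to 4 decimal places:

(0.2389, 0.4111)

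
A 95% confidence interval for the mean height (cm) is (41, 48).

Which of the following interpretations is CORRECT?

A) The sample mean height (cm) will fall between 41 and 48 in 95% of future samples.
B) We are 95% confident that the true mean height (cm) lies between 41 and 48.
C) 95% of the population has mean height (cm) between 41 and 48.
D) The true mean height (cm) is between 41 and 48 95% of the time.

A confidence interval represents our confidence in the procedure, not a probability statement about the parameter.

Key concept: If we repeated this sampling process many times and computed a 95% CI each time, about 95% of those intervals would contain the true population parameter.

For this specific interval (41, 48):
- Midpoint (point estimate): 44.5
- Margin of error: 3.5

The correct interpretation is the one stating confidence that the true parameter lies in the interval — option B.

B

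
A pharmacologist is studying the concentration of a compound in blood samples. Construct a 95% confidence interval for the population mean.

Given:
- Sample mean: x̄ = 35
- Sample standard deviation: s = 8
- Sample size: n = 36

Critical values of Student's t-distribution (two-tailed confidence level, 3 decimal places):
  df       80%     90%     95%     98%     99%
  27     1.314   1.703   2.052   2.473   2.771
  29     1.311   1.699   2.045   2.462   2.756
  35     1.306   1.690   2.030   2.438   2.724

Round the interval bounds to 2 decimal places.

The population standard deviation σ is unknown (only the sample standard deviation s is given), so use a t-interval with df = n - 1 = 36 - 1 = 35.

For 95% confidence with df = 35, t* = 2.030 (from t-table)

Standard error: SE = s/√n = 8/√36 = 1.333333

Margin of error: E = t* × SE = 2.030 × 1.333333 = 2.7067

T-interval: x̄ ± E = 35 ± 2.7067 = (32.2933, 37.7067)

Rounded to 2 decimal places:

(32.29, 37.71)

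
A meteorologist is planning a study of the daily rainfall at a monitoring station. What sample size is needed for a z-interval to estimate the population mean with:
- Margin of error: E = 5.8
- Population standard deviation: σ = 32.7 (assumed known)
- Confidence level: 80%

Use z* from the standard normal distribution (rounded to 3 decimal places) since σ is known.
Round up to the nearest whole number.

Using z* since population σ is known (z-interval formula).

For 80% confidence, z* = 1.282 (from standard normal table)

Sample size formula for z-interval: n = (z*σ/E)²

n = (1.282 × 32.7 / 5.8)²
  = (7.227828)²
  = 52.2415

Round up to the nearest whole number: n = 53

53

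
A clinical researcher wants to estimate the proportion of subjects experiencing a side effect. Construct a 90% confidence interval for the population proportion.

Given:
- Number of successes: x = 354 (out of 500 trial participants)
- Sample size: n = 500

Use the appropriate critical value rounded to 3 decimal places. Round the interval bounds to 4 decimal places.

Sample proportion: p̂ = 354/500 = 0.708000

Check conditions for normal approximation:
  np̂ = 354 ≥ 10 ✓
  n(1-p̂) = 146 ≥ 10 ✓

The sample is large enough, so use a z-interval (normal approximation) for the proportion.

For 90% confidence, z* = 1.645 (from standard normal table)

Standard error: SE = √(p̂(1-p̂)/n) = √(0.708000×0.292000/500) = 0.02033401

Margin of error: E = z* × SE = 1.645 × 0.02033401 = 0.033449

Z-interval: p̂ ± E = 0.708000 ± 0.033449 = (0.674551, 0.741449)

Rounded to 4 decimal places:

(0.6746, 0.7414)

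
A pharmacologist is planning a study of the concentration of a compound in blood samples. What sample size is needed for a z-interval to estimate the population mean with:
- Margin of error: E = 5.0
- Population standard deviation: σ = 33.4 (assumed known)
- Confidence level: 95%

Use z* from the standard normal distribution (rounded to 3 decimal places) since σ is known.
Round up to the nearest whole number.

Using z* since population σ is known (z-interval formula).

For 95% confidence, z* = 1.96 (from standard normal table)

Sample size formula for z-interval: n = (z*σ/E)²

n = (1.96 × 33.4 / 5.0)²
  = (13.092800)²
  = 171.4214

Round up to the nearest whole number: n = 172

172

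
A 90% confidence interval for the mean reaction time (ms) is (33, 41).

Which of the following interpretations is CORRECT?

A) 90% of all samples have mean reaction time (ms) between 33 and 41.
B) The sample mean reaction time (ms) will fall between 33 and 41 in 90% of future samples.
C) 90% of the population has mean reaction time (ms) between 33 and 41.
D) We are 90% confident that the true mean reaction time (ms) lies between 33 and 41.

A confidence interval represents our confidence in the procedure, not a probability statement about the parameter.

Key concept: If we repeated this sampling process many times and computed a 90% CI each time, about 90% of those intervals would contain the true population parameter.

For this specific interval (33, 41):
- Midpoint (point estimate): 37
- Margin of error: 4

The correct interpretation is the one stating confidence that the true parameter lies in the interval — option D.

D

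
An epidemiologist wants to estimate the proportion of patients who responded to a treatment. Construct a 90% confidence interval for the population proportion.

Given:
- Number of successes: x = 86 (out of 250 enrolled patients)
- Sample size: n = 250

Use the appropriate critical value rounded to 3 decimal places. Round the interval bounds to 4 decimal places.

Sample proportion: p̂ = 86/250 = 0.344000

Check conditions for normal approximation:
  np̂ = 86 ≥ 10 ✓
  n(1-p̂) = 164 ≥ 10 ✓

The sample is large enough, so use a z-interval (normal approximation) for the proportion.

For 90% confidence, z* = 1.645 (from standard normal table)

Standard error: SE = √(p̂(1-p̂)/n) = √(0.344000×0.656000/250) = 0.03004423

Margin of error: E = z* × SE = 1.645 × 0.03004423 = 0.049423

Z-interval: p̂ ± E = 0.344000 ± 0.049423 = (0.294577, 0.393423)

Rounded to 4 decimal places:

(0.2946, 0.3934)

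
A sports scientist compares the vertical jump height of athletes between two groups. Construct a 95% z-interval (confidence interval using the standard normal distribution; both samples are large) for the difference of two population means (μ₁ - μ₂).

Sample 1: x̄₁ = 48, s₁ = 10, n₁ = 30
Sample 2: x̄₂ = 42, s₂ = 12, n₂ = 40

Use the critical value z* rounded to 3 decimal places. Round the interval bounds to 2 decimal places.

Both samples are large (n₁ = 30 ≥ 30, n₂ = 40 ≥ 30), so a z-interval for the difference of means applies.

Point estimate: x̄₁ - x̄₂ = 48 - 42 = 6

Standard error: SE = √(s₁²/n₁ + s₂²/n₂)
= √(10²/30 + 12²/40)
= √(3.333333 + 3.600000)
= 2.633122

For 95% confidence, z* = 1.96 (from standard normal table)
Margin of error: E = z* × SE = 1.96 × 2.633122 = 5.1609

Z-interval: (x̄₁ - x̄₂) ± E = 6 ± 5.1609 = (0.8391, 11.1609)

Rounded to 2 decimal places:

(0.84, 11.16)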